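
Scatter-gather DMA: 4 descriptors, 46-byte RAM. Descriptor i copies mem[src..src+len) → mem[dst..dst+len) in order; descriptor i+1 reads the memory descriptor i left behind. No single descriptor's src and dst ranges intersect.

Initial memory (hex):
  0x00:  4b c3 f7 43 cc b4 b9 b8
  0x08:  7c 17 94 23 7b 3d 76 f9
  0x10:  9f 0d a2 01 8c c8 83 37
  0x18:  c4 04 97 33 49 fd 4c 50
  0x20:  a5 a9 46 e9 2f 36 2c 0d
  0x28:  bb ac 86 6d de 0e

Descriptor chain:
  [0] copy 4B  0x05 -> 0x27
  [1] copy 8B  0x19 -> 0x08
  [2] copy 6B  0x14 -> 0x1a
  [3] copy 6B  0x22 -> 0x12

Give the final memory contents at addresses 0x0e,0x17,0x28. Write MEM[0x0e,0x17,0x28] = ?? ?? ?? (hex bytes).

[0] 0x05->0x27 len=4 : b4 b9 b8 7c
[1] 0x19->0x08 len=8 : 04 97 33 49 fd 4c 50 a5
[2] 0x14->0x1a len=6 : 8c c8 83 37 c4 04
[3] 0x22->0x12 len=6 : 46 e9 2f 36 2c b4
query mem[0x0e]=0x50, mem[0x17]=0xb4, mem[0x28]=0xb9

MEM[0x0e,0x17,0x28] = 50 b4 b9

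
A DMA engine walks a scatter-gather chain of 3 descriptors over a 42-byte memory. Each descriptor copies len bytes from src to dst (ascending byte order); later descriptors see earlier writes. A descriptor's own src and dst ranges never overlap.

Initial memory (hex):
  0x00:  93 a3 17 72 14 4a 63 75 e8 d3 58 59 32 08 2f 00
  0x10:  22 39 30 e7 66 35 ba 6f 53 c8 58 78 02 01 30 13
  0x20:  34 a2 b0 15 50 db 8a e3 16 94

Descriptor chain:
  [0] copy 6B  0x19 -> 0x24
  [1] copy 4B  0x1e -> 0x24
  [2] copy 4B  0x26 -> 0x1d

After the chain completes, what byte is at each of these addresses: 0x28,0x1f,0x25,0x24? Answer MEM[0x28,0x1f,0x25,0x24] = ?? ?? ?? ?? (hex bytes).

MEM[0x28,0x1f,0x25,0x24] = 01 01 13 30

#0 dst[0x24+6] := {0xc8,0x58,0x78,0x02,0x01,0x30}
#1 dst[0x24+4] := {0x30,0x13,0x34,0xa2}
#2 dst[0x1d+4] := {0x34,0xa2,0x01,0x30}
query mem[0x28]=0x01, mem[0x1f]=0x01, mem[0x25]=0x13, mem[0x24]=0x30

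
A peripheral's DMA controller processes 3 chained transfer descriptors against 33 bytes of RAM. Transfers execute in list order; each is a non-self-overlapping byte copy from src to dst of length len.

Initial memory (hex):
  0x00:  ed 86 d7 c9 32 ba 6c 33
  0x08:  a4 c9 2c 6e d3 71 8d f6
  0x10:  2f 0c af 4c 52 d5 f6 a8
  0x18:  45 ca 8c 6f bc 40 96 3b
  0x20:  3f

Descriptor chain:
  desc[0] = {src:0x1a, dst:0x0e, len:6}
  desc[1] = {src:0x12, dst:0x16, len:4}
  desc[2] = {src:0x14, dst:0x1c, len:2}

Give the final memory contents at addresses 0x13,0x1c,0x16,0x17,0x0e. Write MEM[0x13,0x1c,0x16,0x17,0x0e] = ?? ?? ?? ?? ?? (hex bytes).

  after D0: wrote 6B at 0x0e = 8c6fbc40963b
  after D1: wrote 4B at 0x16 = 963b52d5
  after D2: wrote 2B at 0x1c = 52d5
query mem[0x13]=0x3b, mem[0x1c]=0x52, mem[0x16]=0x96, mem[0x17]=0x3b, mem[0x0e]=0x8c

MEM[0x13,0x1c,0x16,0x17,0x0e] = 3b 52 96 3b 8c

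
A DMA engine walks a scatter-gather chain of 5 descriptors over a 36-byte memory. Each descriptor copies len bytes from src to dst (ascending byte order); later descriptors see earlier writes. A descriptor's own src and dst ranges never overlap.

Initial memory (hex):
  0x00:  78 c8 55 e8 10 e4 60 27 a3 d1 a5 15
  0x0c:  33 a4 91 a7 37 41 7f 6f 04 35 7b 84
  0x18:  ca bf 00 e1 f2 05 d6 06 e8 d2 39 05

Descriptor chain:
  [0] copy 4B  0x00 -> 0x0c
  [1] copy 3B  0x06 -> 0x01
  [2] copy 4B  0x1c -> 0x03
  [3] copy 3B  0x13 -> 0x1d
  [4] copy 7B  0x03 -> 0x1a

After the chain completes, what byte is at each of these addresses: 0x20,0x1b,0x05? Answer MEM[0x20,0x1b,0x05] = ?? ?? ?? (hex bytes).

#0 dst[0x0c+4] := {0x78,0xc8,0x55,0xe8}
#1 dst[0x01+3] := {0x60,0x27,0xa3}
#2 dst[0x03+4] := {0xf2,0x05,0xd6,0x06}
#3 dst[0x1d+3] := {0x6f,0x04,0x35}
#4 dst[0x1a+7] := {0xf2,0x05,0xd6,0x06,0x27,0xa3,0xd1}
query mem[0x20]=0xd1, mem[0x1b]=0x05, mem[0x05]=0xd6

MEM[0x20,0x1b,0x05] = d1 05 d6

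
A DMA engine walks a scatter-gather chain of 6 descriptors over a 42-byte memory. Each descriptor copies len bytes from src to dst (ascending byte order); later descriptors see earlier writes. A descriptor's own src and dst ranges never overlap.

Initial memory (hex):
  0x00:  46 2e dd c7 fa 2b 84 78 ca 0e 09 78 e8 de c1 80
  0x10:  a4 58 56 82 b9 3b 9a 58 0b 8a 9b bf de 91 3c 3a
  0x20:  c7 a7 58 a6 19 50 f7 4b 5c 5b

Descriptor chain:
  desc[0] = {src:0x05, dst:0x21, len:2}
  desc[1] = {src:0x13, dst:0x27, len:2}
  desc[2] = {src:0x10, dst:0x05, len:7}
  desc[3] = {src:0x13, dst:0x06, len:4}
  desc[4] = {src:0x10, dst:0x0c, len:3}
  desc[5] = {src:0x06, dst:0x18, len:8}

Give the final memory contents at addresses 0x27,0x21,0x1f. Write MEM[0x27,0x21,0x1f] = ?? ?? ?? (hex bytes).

MEM[0x27,0x21,0x1f] = 82 2b 58

[0] 0x05->0x21 len=2 : 2b 84
[1] 0x13->0x27 len=2 : 82 b9
[2] 0x10->0x05 len=7 : a4 58 56 82 b9 3b 9a
[3] 0x13->0x06 len=4 : 82 b9 3b 9a
[4] 0x10->0x0c len=3 : a4 58 56
[5] 0x06->0x18 len=8 : 82 b9 3b 9a 3b 9a a4 58
query mem[0x27]=0x82, mem[0x21]=0x2b, mem[0x1f]=0x58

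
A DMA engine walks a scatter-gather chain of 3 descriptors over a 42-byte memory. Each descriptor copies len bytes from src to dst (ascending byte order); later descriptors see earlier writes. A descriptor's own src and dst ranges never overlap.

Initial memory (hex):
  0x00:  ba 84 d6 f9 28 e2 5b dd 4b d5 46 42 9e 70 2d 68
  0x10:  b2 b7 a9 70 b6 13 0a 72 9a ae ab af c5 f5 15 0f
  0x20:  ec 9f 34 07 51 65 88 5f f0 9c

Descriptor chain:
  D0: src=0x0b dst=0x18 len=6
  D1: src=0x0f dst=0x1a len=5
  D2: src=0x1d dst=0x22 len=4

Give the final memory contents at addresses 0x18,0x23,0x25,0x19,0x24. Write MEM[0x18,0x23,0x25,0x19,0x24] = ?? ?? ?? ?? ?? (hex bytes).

MEM[0x18,0x23,0x25,0x19,0x24] = 42 70 ec 9e 0f

D0: mem[0x18..0x1d] <- [42 9e 70 2d 68 b2]
D1: mem[0x1a..0x1e] <- [68 b2 b7 a9 70]
D2: mem[0x22..0x25] <- [a9 70 0f ec]
query mem[0x18]=0x42, mem[0x23]=0x70, mem[0x25]=0xec, mem[0x19]=0x9e, mem[0x24]=0x0f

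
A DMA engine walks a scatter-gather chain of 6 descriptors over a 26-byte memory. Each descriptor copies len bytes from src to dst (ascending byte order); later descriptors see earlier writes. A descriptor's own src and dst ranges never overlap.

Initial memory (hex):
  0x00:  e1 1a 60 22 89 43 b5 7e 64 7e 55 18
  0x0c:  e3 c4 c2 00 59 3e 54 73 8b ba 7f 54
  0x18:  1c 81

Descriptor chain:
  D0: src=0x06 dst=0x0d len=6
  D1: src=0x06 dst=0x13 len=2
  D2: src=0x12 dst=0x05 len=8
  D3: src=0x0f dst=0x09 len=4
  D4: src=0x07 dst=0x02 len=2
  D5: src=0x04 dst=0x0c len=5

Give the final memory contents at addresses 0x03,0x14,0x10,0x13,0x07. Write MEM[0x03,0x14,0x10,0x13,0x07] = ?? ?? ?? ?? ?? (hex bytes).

MEM[0x03,0x14,0x10,0x13,0x07] = ba 7e ba b5 7e

[0] 0x06->0x0d len=6 : b5 7e 64 7e 55 18
[1] 0x06->0x13 len=2 : b5 7e
[2] 0x12->0x05 len=8 : 18 b5 7e ba 7f 54 1c 81
[3] 0x0f->0x09 len=4 : 64 7e 55 18
[4] 0x07->0x02 len=2 : 7e ba
[5] 0x04->0x0c len=5 : 89 18 b5 7e ba
query mem[0x03]=0xba, mem[0x14]=0x7e, mem[0x10]=0xba, mem[0x13]=0xb5, mem[0x07]=0x7e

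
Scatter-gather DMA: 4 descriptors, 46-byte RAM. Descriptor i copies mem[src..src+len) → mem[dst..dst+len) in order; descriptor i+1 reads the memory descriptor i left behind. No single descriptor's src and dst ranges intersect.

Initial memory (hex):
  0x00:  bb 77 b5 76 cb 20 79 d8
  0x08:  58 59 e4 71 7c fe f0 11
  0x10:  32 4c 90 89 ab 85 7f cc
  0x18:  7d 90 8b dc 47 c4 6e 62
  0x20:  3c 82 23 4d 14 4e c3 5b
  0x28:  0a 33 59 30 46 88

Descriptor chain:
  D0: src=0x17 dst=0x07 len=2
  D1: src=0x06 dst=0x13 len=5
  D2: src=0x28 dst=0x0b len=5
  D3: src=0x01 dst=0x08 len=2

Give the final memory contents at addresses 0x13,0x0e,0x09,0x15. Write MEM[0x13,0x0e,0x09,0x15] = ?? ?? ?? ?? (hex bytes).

MEM[0x13,0x0e,0x09,0x15] = 79 30 b5 7d

#0 dst[0x07+2] := {0xcc,0x7d}
#1 dst[0x13+5] := {0x79,0xcc,0x7d,0x59,0xe4}
#2 dst[0x0b+5] := {0x0a,0x33,0x59,0x30,0x46}
#3 dst[0x08+2] := {0x77,0xb5}
query mem[0x13]=0x79, mem[0x0e]=0x30, mem[0x09]=0xb5, mem[0x15]=0x7d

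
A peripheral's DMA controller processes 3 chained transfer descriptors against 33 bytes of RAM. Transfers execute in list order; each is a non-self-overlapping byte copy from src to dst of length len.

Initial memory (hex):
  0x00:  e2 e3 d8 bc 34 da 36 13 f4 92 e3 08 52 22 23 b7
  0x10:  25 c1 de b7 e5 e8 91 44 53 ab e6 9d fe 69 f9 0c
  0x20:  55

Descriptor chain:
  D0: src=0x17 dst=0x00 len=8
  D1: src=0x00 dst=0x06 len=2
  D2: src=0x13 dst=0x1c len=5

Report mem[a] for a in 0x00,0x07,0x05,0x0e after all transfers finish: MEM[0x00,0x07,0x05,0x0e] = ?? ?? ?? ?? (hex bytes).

#0 dst[0x00+8] := {0x44,0x53,0xab,0xe6,0x9d,0xfe,0x69,0xf9}
#1 dst[0x06+2] := {0x44,0x53}
#2 dst[0x1c+5] := {0xb7,0xe5,0xe8,0x91,0x44}
query mem[0x00]=0x44, mem[0x07]=0x53, mem[0x05]=0xfe, mem[0x0e]=0x23

MEM[0x00,0x07,0x05,0x0e] = 44 53 fe 23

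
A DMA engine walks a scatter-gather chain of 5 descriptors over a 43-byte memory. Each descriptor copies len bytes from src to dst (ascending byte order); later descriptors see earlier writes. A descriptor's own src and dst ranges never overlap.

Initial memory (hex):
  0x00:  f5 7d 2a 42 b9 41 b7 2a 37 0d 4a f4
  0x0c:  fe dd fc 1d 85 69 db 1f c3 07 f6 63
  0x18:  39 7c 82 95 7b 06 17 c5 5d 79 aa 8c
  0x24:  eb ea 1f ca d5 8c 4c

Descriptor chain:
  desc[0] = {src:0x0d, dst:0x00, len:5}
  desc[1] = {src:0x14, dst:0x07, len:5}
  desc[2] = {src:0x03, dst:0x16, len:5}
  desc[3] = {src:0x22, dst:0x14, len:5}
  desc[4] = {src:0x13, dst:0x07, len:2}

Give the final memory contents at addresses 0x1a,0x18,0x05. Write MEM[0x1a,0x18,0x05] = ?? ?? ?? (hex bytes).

MEM[0x1a,0x18,0x05] = c3 1f 41

D0: mem[0x00..0x04] <- [dd fc 1d 85 69]
D1: mem[0x07..0x0b] <- [c3 07 f6 63 39]
D2: mem[0x16..0x1a] <- [85 69 41 b7 c3]
D3: mem[0x14..0x18] <- [aa 8c eb ea 1f]
D4: mem[0x07..0x08] <- [1f aa]
query mem[0x1a]=0xc3, mem[0x18]=0x1f, mem[0x05]=0x41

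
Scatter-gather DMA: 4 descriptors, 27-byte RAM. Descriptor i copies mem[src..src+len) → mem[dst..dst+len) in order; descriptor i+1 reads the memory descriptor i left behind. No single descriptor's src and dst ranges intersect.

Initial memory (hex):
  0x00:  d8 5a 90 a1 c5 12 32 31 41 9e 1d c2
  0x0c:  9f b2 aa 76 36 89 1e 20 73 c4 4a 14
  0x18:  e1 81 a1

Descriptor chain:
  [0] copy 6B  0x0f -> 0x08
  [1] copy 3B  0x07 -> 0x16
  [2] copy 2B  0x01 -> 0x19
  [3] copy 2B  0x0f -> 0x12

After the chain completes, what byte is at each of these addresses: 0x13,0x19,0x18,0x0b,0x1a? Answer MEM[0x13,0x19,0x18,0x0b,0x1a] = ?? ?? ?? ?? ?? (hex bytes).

#0 dst[0x08+6] := {0x76,0x36,0x89,0x1e,0x20,0x73}
#1 dst[0x16+3] := {0x31,0x76,0x36}
#2 dst[0x19+2] := {0x5a,0x90}
#3 dst[0x12+2] := {0x76,0x36}
query mem[0x13]=0x36, mem[0x19]=0x5a, mem[0x18]=0x36, mem[0x0b]=0x1e, mem[0x1a]=0x90

MEM[0x13,0x19,0x18,0x0b,0x1a] = 36 5a 36 1e 90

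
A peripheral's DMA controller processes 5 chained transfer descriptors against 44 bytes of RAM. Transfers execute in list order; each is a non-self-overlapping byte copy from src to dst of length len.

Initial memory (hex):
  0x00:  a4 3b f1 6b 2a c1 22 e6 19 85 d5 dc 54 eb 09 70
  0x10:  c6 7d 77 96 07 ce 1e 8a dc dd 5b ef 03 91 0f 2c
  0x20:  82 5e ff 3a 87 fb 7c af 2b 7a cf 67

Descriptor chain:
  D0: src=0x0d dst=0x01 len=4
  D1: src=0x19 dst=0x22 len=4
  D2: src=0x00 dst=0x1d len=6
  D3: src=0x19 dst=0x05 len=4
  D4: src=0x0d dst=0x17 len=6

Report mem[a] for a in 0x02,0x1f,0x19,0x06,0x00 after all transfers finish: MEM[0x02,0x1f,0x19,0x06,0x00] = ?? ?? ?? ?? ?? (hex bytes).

D0: mem[0x01..0x04] <- [eb 09 70 c6]
D1: mem[0x22..0x25] <- [dd 5b ef 03]
D2: mem[0x1d..0x22] <- [a4 eb 09 70 c6 c1]
D3: mem[0x05..0x08] <- [dd 5b ef 03]
D4: mem[0x17..0x1c] <- [eb 09 70 c6 7d 77]
query mem[0x02]=0x09, mem[0x1f]=0x09, mem[0x19]=0x70, mem[0x06]=0x5b, mem[0x00]=0xa4

MEM[0x02,0x1f,0x19,0x06,0x00] = 09 09 70 5b a4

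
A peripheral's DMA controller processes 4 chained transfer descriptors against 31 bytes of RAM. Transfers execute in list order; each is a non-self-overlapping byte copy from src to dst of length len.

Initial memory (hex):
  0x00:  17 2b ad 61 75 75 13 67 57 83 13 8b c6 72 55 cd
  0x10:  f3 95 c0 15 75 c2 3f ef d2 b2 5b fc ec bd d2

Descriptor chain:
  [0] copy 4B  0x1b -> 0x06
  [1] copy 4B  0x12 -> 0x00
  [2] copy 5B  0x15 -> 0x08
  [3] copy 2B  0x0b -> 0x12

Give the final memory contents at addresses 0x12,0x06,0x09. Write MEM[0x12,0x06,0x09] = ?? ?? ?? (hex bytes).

D0: mem[0x06..0x09] <- [fc ec bd d2]
D1: mem[0x00..0x03] <- [c0 15 75 c2]
D2: mem[0x08..0x0c] <- [c2 3f ef d2 b2]
D3: mem[0x12..0x13] <- [d2 b2]
query mem[0x12]=0xd2, mem[0x06]=0xfc, mem[0x09]=0x3f

MEM[0x12,0x06,0x09] = d2 fc 3f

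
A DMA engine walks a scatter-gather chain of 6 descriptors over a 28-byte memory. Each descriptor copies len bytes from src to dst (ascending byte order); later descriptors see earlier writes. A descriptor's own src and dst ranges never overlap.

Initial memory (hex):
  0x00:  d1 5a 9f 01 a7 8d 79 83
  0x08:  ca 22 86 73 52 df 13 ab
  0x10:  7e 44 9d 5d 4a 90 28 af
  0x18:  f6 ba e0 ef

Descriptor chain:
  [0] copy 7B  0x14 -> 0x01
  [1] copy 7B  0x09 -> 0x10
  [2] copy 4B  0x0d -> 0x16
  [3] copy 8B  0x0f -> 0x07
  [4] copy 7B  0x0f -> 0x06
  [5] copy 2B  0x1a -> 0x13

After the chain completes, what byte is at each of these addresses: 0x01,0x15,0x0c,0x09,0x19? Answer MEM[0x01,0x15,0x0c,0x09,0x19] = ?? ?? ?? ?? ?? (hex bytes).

MEM[0x01,0x15,0x0c,0x09,0x19] = 4a 13 13 73 22

#0 dst[0x01+7] := {0x4a,0x90,0x28,0xaf,0xf6,0xba,0xe0}
#1 dst[0x10+7] := {0x22,0x86,0x73,0x52,0xdf,0x13,0xab}
#2 dst[0x16+4] := {0xdf,0x13,0xab,0x22}
#3 dst[0x07+8] := {0xab,0x22,0x86,0x73,0x52,0xdf,0x13,0xdf}
#4 dst[0x06+7] := {0xab,0x22,0x86,0x73,0x52,0xdf,0x13}
#5 dst[0x13+2] := {0xe0,0xef}
query mem[0x01]=0x4a, mem[0x15]=0x13, mem[0x0c]=0x13, mem[0x09]=0x73, mem[0x19]=0x22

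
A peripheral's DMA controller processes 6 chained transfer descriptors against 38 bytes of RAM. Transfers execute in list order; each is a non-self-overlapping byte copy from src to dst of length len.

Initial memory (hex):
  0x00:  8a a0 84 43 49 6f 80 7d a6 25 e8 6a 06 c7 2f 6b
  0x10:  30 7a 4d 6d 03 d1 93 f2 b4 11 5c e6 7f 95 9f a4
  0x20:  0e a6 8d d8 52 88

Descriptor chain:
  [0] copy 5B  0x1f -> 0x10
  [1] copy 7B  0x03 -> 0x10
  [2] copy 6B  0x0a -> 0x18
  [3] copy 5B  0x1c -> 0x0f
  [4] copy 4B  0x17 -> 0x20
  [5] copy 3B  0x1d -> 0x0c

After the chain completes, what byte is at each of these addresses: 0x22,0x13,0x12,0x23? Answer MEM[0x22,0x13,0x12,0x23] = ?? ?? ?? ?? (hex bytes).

MEM[0x22,0x13,0x12,0x23] = 6a 0e a4 06

  after D0: wrote 5B at 0x10 = a40ea68dd8
  after D1: wrote 7B at 0x10 = 43496f807da625
  after D2: wrote 6B at 0x18 = e86a06c72f6b
  after D3: wrote 5B at 0x0f = 2f6b9fa40e
  after D4: wrote 4B at 0x20 = f2e86a06
  after D5: wrote 3B at 0x0c = 6b9fa4
query mem[0x22]=0x6a, mem[0x13]=0x0e, mem[0x12]=0xa4, mem[0x23]=0x06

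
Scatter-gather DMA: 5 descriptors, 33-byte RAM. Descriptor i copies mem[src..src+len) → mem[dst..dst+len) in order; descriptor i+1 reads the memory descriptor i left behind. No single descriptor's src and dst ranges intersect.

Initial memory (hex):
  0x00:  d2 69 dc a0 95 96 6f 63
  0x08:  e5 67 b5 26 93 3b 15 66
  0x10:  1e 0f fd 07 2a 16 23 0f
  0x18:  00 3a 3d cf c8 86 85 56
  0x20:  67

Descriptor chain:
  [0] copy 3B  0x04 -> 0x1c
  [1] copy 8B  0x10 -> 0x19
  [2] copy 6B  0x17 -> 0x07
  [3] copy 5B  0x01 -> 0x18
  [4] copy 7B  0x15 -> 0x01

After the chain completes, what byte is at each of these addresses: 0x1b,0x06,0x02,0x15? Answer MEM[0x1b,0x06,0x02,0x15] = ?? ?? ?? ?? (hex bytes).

[0] 0x04->0x1c len=3 : 95 96 6f
[1] 0x10->0x19 len=8 : 1e 0f fd 07 2a 16 23 0f
[2] 0x17->0x07 len=6 : 0f 00 1e 0f fd 07
[3] 0x01->0x18 len=5 : 69 dc a0 95 96
[4] 0x15->0x01 len=7 : 16 23 0f 69 dc a0 95
query mem[0x1b]=0x95, mem[0x06]=0xa0, mem[0x02]=0x23, mem[0x15]=0x16

MEM[0x1b,0x06,0x02,0x15] = 95 a0 23 16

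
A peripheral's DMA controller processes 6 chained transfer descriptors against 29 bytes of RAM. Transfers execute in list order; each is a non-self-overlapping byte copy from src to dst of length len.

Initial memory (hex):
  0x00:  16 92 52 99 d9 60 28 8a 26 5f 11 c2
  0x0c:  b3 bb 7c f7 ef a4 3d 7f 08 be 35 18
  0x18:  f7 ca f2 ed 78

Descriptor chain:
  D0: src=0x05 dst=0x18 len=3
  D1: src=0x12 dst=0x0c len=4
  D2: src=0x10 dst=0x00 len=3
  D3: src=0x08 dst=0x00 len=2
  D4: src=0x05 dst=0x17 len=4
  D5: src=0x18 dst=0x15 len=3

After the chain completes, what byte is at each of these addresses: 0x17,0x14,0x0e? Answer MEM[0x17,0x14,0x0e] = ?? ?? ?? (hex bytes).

MEM[0x17,0x14,0x0e] = 26 08 08

#0 dst[0x18+3] := {0x60,0x28,0x8a}
#1 dst[0x0c+4] := {0x3d,0x7f,0x08,0xbe}
#2 dst[0x00+3] := {0xef,0xa4,0x3d}
#3 dst[0x00+2] := {0x26,0x5f}
#4 dst[0x17+4] := {0x60,0x28,0x8a,0x26}
#5 dst[0x15+3] := {0x28,0x8a,0x26}
query mem[0x17]=0x26, mem[0x14]=0x08, mem[0x0e]=0x08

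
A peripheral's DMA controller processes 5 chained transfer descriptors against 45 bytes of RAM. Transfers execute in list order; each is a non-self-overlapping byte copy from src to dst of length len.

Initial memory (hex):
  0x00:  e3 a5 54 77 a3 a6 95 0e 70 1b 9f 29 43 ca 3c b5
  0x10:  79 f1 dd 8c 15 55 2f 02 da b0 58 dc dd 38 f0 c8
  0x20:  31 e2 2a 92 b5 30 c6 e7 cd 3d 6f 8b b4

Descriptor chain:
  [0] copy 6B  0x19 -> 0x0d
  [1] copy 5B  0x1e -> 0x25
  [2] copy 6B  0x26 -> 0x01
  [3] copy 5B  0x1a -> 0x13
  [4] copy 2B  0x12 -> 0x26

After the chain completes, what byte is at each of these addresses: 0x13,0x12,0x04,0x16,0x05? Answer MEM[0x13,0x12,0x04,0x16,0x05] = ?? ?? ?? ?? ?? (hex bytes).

#0 dst[0x0d+6] := {0xb0,0x58,0xdc,0xdd,0x38,0xf0}
#1 dst[0x25+5] := {0xf0,0xc8,0x31,0xe2,0x2a}
#2 dst[0x01+6] := {0xc8,0x31,0xe2,0x2a,0x6f,0x8b}
#3 dst[0x13+5] := {0x58,0xdc,0xdd,0x38,0xf0}
#4 dst[0x26+2] := {0xf0,0x58}
query mem[0x13]=0x58, mem[0x12]=0xf0, mem[0x04]=0x2a, mem[0x16]=0x38, mem[0x05]=0x6f

MEM[0x13,0x12,0x04,0x16,0x05] = 58 f0 2a 38 6f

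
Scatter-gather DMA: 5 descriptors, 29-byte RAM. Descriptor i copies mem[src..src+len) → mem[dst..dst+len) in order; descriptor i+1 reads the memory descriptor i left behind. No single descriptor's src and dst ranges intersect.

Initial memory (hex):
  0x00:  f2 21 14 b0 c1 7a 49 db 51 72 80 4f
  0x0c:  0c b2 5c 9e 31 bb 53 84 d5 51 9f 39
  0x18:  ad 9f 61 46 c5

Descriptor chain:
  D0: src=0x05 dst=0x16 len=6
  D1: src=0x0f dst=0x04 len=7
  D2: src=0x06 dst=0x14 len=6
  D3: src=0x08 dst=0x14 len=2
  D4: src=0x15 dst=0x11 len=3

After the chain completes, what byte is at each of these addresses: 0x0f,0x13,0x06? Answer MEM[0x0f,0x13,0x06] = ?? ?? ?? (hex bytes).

MEM[0x0f,0x13,0x06] = 9e d5 bb

D0: mem[0x16..0x1b] <- [7a 49 db 51 72 80]
D1: mem[0x04..0x0a] <- [9e 31 bb 53 84 d5 51]
D2: mem[0x14..0x19] <- [bb 53 84 d5 51 4f]
D3: mem[0x14..0x15] <- [84 d5]
D4: mem[0x11..0x13] <- [d5 84 d5]
query mem[0x0f]=0x9e, mem[0x13]=0xd5, mem[0x06]=0xbb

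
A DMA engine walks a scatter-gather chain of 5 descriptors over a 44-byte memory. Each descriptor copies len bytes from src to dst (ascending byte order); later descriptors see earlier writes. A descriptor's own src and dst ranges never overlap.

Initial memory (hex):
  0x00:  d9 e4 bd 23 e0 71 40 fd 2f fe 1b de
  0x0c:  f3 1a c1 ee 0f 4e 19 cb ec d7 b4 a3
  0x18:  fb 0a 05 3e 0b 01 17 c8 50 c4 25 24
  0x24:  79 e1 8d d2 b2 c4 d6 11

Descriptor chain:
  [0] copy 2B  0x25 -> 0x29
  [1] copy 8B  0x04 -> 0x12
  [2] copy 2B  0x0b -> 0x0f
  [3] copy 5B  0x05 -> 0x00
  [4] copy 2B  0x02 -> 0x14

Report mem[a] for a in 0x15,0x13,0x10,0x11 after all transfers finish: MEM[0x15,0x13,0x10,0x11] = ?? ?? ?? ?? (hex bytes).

MEM[0x15,0x13,0x10,0x11] = 2f 71 f3 4e

D0: mem[0x29..0x2a] <- [e1 8d]
D1: mem[0x12..0x19] <- [e0 71 40 fd 2f fe 1b de]
D2: mem[0x0f..0x10] <- [de f3]
D3: mem[0x00..0x04] <- [71 40 fd 2f fe]
D4: mem[0x14..0x15] <- [fd 2f]
query mem[0x15]=0x2f, mem[0x13]=0x71, mem[0x10]=0xf3, mem[0x11]=0x4e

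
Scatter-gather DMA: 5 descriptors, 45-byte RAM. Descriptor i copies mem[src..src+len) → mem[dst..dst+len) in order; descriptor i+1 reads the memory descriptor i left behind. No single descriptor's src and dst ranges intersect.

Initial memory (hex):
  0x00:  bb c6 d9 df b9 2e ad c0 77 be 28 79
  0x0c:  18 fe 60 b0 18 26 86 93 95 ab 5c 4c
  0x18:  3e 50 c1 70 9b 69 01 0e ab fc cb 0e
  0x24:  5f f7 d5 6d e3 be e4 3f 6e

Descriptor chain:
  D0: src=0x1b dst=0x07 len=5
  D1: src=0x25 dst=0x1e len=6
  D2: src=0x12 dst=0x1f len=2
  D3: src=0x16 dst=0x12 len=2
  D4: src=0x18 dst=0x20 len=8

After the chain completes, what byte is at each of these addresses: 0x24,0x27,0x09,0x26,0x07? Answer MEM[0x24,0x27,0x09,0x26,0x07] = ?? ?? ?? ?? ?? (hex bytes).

[0] 0x1b->0x07 len=5 : 70 9b 69 01 0e
[1] 0x25->0x1e len=6 : f7 d5 6d e3 be e4
[2] 0x12->0x1f len=2 : 86 93
[3] 0x16->0x12 len=2 : 5c 4c
[4] 0x18->0x20 len=8 : 3e 50 c1 70 9b 69 f7 86
query mem[0x24]=0x9b, mem[0x27]=0x86, mem[0x09]=0x69, mem[0x26]=0xf7, mem[0x07]=0x70

MEM[0x24,0x27,0x09,0x26,0x07] = 9b 86 69 f7 70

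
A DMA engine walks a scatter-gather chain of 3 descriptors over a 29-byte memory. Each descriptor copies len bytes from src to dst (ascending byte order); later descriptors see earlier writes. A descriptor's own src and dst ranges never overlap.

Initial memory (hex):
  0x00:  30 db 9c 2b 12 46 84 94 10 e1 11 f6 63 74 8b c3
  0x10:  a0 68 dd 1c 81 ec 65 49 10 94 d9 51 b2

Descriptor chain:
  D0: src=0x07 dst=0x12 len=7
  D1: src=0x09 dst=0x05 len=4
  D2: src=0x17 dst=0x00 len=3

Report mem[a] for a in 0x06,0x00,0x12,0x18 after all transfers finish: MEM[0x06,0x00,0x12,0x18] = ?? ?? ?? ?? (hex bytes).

D0: mem[0x12..0x18] <- [94 10 e1 11 f6 63 74]
D1: mem[0x05..0x08] <- [e1 11 f6 63]
D2: mem[0x00..0x02] <- [63 74 94]
query mem[0x06]=0x11, mem[0x00]=0x63, mem[0x12]=0x94, mem[0x18]=0x74

MEM[0x06,0x00,0x12,0x18] = 11 63 94 74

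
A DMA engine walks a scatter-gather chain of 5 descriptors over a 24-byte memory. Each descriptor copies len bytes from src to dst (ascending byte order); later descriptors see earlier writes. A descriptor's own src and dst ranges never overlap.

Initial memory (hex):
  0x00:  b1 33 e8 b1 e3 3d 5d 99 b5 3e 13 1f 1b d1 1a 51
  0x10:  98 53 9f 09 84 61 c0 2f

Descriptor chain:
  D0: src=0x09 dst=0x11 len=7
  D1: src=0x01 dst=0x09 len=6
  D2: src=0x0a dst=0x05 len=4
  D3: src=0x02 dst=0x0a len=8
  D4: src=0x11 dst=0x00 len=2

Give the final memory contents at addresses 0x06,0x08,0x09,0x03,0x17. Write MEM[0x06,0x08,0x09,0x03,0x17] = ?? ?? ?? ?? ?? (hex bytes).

#0 dst[0x11+7] := {0x3e,0x13,0x1f,0x1b,0xd1,0x1a,0x51}
#1 dst[0x09+6] := {0x33,0xe8,0xb1,0xe3,0x3d,0x5d}
#2 dst[0x05+4] := {0xe8,0xb1,0xe3,0x3d}
#3 dst[0x0a+8] := {0xe8,0xb1,0xe3,0xe8,0xb1,0xe3,0x3d,0x33}
#4 dst[0x00+2] := {0x33,0x13}
query mem[0x06]=0xb1, mem[0x08]=0x3d, mem[0x09]=0x33, mem[0x03]=0xb1, mem[0x17]=0x51

MEM[0x06,0x08,0x09,0x03,0x17] = b1 3d 33 b1 51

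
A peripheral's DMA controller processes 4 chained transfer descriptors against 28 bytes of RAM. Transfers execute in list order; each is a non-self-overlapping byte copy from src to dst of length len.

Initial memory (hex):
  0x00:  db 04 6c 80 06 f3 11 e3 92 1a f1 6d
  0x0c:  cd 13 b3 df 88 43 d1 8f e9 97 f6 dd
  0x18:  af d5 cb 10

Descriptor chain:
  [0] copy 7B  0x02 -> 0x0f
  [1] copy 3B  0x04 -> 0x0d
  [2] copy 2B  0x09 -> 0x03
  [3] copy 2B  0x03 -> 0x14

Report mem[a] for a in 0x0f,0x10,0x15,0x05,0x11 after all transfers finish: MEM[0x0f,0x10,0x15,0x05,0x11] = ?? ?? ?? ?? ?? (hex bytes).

MEM[0x0f,0x10,0x15,0x05,0x11] = 11 80 f1 f3 06

  after D0: wrote 7B at 0x0f = 6c8006f311e392
  after D1: wrote 3B at 0x0d = 06f311
  after D2: wrote 2B at 0x03 = 1af1
  after D3: wrote 2B at 0x14 = 1af1
query mem[0x0f]=0x11, mem[0x10]=0x80, mem[0x15]=0xf1, mem[0x05]=0xf3, mem[0x11]=0x06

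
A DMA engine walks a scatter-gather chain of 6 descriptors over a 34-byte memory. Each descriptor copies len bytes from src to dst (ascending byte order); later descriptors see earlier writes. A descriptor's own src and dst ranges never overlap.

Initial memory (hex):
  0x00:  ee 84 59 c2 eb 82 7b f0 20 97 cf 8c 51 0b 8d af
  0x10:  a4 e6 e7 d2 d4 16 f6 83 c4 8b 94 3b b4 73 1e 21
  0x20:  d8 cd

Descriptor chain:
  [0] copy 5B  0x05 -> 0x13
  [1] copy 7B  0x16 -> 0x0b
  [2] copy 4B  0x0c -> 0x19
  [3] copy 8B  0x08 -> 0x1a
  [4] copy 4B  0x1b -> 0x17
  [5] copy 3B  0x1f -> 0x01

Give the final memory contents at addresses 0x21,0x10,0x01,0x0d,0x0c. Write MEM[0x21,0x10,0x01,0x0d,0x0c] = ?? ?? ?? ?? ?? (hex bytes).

  after D0: wrote 5B at 0x13 = 827bf02097
  after D1: wrote 7B at 0x0b = 2097c48b943bb4
  after D2: wrote 4B at 0x19 = 97c48b94
  after D3: wrote 8B at 0x1a = 2097cf2097c48b94
  after D4: wrote 4B at 0x17 = 97cf2097
  after D5: wrote 3B at 0x01 = c48b94
query mem[0x21]=0x94, mem[0x10]=0x3b, mem[0x01]=0xc4, mem[0x0d]=0xc4, mem[0x0c]=0x97

MEM[0x21,0x10,0x01,0x0d,0x0c] = 94 3b c4 c4 97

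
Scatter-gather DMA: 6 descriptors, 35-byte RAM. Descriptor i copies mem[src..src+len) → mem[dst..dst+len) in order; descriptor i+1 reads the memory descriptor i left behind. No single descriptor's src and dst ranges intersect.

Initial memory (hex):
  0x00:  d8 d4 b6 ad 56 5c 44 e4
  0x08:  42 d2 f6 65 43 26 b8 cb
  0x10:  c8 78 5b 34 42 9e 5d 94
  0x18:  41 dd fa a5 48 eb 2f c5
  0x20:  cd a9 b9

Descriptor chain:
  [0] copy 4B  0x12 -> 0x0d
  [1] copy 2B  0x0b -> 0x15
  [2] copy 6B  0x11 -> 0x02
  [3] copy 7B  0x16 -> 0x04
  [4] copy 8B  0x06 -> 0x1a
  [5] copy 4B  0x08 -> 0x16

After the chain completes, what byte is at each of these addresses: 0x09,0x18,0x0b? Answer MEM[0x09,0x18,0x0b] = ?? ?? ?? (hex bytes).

  after D0: wrote 4B at 0x0d = 5b34429e
  after D1: wrote 2B at 0x15 = 6543
  after D2: wrote 6B at 0x02 = 785b34426543
  after D3: wrote 7B at 0x04 = 439441ddfaa548
  after D4: wrote 8B at 0x1a = 41ddfaa54865435b
  after D5: wrote 4B at 0x16 = faa54865
query mem[0x09]=0xa5, mem[0x18]=0x48, mem[0x0b]=0x65

MEM[0x09,0x18,0x0b] = a5 48 65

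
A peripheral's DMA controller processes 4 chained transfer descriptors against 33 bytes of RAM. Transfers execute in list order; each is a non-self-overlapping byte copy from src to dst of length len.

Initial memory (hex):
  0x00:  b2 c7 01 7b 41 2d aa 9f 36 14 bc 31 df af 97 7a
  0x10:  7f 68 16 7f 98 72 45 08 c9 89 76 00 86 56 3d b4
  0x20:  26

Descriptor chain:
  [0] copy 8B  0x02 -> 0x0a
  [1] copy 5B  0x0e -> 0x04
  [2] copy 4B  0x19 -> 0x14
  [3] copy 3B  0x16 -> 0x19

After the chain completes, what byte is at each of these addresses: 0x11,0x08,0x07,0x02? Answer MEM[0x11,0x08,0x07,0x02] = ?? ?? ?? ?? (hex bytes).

MEM[0x11,0x08,0x07,0x02] = 14 16 14 01

#0 dst[0x0a+8] := {0x01,0x7b,0x41,0x2d,0xaa,0x9f,0x36,0x14}
#1 dst[0x04+5] := {0xaa,0x9f,0x36,0x14,0x16}
#2 dst[0x14+4] := {0x89,0x76,0x00,0x86}
#3 dst[0x19+3] := {0x00,0x86,0xc9}
query mem[0x11]=0x14, mem[0x08]=0x16, mem[0x07]=0x14, mem[0x02]=0x01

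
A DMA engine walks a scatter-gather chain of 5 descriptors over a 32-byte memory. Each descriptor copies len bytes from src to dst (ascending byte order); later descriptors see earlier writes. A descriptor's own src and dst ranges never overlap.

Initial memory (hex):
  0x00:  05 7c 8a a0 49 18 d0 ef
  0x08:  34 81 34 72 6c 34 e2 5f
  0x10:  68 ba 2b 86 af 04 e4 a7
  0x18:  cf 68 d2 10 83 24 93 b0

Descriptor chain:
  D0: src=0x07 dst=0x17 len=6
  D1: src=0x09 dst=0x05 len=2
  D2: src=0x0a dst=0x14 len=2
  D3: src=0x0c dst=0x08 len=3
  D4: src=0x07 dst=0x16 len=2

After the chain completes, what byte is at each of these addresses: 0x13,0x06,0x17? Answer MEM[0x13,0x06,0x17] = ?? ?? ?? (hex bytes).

MEM[0x13,0x06,0x17] = 86 34 6c

D0: mem[0x17..0x1c] <- [ef 34 81 34 72 6c]
D1: mem[0x05..0x06] <- [81 34]
D2: mem[0x14..0x15] <- [34 72]
D3: mem[0x08..0x0a] <- [6c 34 e2]
D4: mem[0x16..0x17] <- [ef 6c]
query mem[0x13]=0x86, mem[0x06]=0x34, mem[0x17]=0x6c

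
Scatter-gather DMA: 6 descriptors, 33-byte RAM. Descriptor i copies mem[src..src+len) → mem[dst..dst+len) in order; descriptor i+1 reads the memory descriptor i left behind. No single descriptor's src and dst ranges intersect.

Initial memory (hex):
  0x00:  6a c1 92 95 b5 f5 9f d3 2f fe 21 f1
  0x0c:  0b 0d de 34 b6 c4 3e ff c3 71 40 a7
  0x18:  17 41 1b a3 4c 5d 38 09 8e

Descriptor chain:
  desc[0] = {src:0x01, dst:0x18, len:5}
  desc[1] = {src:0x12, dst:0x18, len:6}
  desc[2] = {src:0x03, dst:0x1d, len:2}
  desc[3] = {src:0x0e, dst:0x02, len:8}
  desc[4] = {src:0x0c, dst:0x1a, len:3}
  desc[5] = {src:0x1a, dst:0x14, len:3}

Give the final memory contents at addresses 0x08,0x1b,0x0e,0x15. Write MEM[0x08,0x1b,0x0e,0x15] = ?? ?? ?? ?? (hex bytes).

  after D0: wrote 5B at 0x18 = c19295b5f5
  after D1: wrote 6B at 0x18 = 3effc37140a7
  after D2: wrote 2B at 0x1d = 95b5
  after D3: wrote 8B at 0x02 = de34b6c43effc371
  after D4: wrote 3B at 0x1a = 0b0dde
  after D5: wrote 3B at 0x14 = 0b0dde
query mem[0x08]=0xc3, mem[0x1b]=0x0d, mem[0x0e]=0xde, mem[0x15]=0x0d

MEM[0x08,0x1b,0x0e,0x15] = c3 0d de 0d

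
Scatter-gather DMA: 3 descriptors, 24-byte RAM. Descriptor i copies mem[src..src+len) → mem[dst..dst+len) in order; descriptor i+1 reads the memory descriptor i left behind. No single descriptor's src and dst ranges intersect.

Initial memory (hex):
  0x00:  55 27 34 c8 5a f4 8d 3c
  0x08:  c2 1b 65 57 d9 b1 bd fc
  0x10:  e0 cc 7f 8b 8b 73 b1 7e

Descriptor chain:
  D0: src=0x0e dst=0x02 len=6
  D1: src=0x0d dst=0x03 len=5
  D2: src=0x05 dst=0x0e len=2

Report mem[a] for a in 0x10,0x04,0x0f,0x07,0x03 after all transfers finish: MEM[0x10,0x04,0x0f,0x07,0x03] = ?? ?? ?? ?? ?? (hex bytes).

MEM[0x10,0x04,0x0f,0x07,0x03] = e0 bd e0 cc b1

D0: mem[0x02..0x07] <- [bd fc e0 cc 7f 8b]
D1: mem[0x03..0x07] <- [b1 bd fc e0 cc]
D2: mem[0x0e..0x0f] <- [fc e0]
query mem[0x10]=0xe0, mem[0x04]=0xbd, mem[0x0f]=0xe0, mem[0x07]=0xcc, mem[0x03]=0xb1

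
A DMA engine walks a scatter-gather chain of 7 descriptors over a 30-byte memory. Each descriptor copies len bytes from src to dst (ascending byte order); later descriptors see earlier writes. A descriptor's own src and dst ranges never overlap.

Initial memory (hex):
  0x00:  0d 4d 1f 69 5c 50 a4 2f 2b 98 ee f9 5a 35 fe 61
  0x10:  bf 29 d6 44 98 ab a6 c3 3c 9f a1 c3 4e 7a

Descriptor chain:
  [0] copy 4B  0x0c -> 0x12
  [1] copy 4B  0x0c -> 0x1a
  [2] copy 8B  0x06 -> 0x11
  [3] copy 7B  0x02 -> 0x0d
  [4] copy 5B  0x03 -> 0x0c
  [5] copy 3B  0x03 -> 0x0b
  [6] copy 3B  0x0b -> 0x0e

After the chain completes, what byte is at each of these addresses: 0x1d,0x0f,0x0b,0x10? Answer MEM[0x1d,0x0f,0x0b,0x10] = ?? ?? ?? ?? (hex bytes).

MEM[0x1d,0x0f,0x0b,0x10] = 61 5c 69 50

D0: mem[0x12..0x15] <- [5a 35 fe 61]
D1: mem[0x1a..0x1d] <- [5a 35 fe 61]
D2: mem[0x11..0x18] <- [a4 2f 2b 98 ee f9 5a 35]
D3: mem[0x0d..0x13] <- [1f 69 5c 50 a4 2f 2b]
D4: mem[0x0c..0x10] <- [69 5c 50 a4 2f]
D5: mem[0x0b..0x0d] <- [69 5c 50]
D6: mem[0x0e..0x10] <- [69 5c 50]
query mem[0x1d]=0x61, mem[0x0f]=0x5c, mem[0x0b]=0x69, mem[0x10]=0x50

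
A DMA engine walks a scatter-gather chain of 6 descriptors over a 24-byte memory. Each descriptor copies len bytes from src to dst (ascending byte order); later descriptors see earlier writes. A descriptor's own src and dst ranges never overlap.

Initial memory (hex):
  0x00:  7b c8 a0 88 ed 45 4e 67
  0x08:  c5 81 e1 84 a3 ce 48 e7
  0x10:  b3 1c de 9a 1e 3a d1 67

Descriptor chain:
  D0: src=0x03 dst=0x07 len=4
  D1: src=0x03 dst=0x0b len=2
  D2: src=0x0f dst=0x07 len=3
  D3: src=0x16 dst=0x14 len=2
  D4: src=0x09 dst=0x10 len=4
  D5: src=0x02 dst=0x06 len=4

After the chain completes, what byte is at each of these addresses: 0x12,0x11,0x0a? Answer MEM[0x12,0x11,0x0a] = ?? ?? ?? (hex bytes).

D0: mem[0x07..0x0a] <- [88 ed 45 4e]
D1: mem[0x0b..0x0c] <- [88 ed]
D2: mem[0x07..0x09] <- [e7 b3 1c]
D3: mem[0x14..0x15] <- [d1 67]
D4: mem[0x10..0x13] <- [1c 4e 88 ed]
D5: mem[0x06..0x09] <- [a0 88 ed 45]
query mem[0x12]=0x88, mem[0x11]=0x4e, mem[0x0a]=0x4e

MEM[0x12,0x11,0x0a] = 88 4e 4e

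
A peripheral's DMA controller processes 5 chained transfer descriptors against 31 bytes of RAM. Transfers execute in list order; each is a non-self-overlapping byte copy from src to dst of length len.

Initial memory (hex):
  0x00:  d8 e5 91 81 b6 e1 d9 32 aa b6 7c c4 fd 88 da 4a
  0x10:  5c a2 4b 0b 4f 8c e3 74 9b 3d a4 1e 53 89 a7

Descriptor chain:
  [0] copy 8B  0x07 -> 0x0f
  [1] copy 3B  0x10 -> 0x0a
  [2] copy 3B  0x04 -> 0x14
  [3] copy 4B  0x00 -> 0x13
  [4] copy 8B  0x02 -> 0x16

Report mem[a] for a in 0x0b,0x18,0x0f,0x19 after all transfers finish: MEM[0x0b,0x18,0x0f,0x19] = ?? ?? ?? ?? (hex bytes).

MEM[0x0b,0x18,0x0f,0x19] = b6 b6 32 e1

[0] 0x07->0x0f len=8 : 32 aa b6 7c c4 fd 88 da
[1] 0x10->0x0a len=3 : aa b6 7c
[2] 0x04->0x14 len=3 : b6 e1 d9
[3] 0x00->0x13 len=4 : d8 e5 91 81
[4] 0x02->0x16 len=8 : 91 81 b6 e1 d9 32 aa b6
query mem[0x0b]=0xb6, mem[0x18]=0xb6, mem[0x0f]=0x32, mem[0x19]=0xe1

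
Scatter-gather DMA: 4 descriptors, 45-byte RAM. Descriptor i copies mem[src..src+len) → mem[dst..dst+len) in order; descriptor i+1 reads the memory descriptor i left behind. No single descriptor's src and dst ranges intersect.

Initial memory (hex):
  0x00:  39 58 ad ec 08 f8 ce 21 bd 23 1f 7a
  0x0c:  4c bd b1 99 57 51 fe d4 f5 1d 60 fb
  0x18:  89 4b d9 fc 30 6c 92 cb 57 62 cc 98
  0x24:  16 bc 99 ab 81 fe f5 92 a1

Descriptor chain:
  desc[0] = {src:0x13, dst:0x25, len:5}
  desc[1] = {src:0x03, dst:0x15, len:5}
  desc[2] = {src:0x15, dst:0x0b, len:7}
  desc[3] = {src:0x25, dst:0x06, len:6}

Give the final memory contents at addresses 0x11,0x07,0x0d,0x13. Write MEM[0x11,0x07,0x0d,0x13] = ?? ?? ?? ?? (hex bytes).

MEM[0x11,0x07,0x0d,0x13] = fc f5 f8 d4

#0 dst[0x25+5] := {0xd4,0xf5,0x1d,0x60,0xfb}
#1 dst[0x15+5] := {0xec,0x08,0xf8,0xce,0x21}
#2 dst[0x0b+7] := {0xec,0x08,0xf8,0xce,0x21,0xd9,0xfc}
#3 dst[0x06+6] := {0xd4,0xf5,0x1d,0x60,0xfb,0xf5}
query mem[0x11]=0xfc, mem[0x07]=0xf5, mem[0x0d]=0xf8, mem[0x13]=0xd4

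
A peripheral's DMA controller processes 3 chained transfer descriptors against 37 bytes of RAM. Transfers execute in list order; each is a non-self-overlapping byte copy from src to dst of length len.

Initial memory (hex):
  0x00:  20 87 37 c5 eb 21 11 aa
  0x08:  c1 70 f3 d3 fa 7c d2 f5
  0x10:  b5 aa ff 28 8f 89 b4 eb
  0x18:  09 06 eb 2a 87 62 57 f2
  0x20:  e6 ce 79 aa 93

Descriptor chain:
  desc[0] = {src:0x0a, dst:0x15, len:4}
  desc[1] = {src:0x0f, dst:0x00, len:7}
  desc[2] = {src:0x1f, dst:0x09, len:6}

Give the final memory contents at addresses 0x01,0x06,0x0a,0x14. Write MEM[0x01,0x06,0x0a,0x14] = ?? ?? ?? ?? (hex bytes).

MEM[0x01,0x06,0x0a,0x14] = b5 f3 e6 8f

  after D0: wrote 4B at 0x15 = f3d3fa7c
  after D1: wrote 7B at 0x00 = f5b5aaff288ff3
  after D2: wrote 6B at 0x09 = f2e6ce79aa93
query mem[0x01]=0xb5, mem[0x06]=0xf3, mem[0x0a]=0xe6, mem[0x14]=0x8f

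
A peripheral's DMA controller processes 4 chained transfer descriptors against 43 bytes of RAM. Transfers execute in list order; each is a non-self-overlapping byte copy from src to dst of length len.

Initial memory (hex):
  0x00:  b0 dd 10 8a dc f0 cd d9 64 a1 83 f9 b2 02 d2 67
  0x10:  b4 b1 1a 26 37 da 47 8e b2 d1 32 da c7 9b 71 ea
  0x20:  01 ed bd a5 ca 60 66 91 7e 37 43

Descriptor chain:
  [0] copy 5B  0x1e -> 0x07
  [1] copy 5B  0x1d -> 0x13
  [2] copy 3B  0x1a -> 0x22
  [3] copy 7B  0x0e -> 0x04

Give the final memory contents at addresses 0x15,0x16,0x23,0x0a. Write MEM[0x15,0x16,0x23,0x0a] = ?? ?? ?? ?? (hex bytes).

  after D0: wrote 5B at 0x07 = 71ea01edbd
  after D1: wrote 5B at 0x13 = 9b71ea01ed
  after D2: wrote 3B at 0x22 = 32dac7
  after D3: wrote 7B at 0x04 = d267b4b11a9b71
query mem[0x15]=0xea, mem[0x16]=0x01, mem[0x23]=0xda, mem[0x0a]=0x71

MEM[0x15,0x16,0x23,0x0a] = ea 01 da 71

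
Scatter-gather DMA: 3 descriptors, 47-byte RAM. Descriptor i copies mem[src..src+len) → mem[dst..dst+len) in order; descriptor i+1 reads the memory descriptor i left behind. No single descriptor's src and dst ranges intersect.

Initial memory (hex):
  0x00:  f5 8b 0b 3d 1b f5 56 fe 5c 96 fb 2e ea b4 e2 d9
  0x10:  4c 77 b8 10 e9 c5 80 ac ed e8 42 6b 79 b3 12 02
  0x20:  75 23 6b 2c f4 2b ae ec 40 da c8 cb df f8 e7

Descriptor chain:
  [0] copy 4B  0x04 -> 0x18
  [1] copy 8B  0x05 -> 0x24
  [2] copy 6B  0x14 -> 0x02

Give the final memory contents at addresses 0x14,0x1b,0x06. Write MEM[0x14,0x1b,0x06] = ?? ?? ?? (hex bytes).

#0 dst[0x18+4] := {0x1b,0xf5,0x56,0xfe}
#1 dst[0x24+8] := {0xf5,0x56,0xfe,0x5c,0x96,0xfb,0x2e,0xea}
#2 dst[0x02+6] := {0xe9,0xc5,0x80,0xac,0x1b,0xf5}
query mem[0x14]=0xe9, mem[0x1b]=0xfe, mem[0x06]=0x1b

MEM[0x14,0x1b,0x06] = e9 fe 1b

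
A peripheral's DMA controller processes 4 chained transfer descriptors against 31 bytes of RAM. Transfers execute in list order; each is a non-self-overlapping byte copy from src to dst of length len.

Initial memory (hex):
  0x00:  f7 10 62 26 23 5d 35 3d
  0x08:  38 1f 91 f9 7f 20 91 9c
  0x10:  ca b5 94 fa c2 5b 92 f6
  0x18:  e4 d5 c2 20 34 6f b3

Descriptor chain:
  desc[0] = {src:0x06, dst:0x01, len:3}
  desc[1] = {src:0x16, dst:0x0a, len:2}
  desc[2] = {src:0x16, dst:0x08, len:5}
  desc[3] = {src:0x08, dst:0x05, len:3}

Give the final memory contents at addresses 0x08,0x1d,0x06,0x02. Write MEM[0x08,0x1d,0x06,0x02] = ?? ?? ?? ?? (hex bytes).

D0: mem[0x01..0x03] <- [35 3d 38]
D1: mem[0x0a..0x0b] <- [92 f6]
D2: mem[0x08..0x0c] <- [92 f6 e4 d5 c2]
D3: mem[0x05..0x07] <- [92 f6 e4]
query mem[0x08]=0x92, mem[0x1d]=0x6f, mem[0x06]=0xf6, mem[0x02]=0x3d

MEM[0x08,0x1d,0x06,0x02] = 92 6f f6 3d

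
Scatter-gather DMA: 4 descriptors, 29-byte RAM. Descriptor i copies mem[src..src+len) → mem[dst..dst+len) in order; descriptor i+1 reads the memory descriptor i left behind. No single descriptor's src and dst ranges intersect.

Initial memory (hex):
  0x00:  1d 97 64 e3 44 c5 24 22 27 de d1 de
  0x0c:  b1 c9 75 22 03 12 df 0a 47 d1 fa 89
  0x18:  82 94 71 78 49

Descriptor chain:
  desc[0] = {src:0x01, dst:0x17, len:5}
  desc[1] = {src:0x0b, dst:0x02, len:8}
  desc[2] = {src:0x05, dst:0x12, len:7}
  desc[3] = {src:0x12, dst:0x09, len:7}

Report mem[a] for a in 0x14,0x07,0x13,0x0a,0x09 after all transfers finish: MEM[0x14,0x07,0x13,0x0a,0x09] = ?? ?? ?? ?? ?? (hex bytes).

MEM[0x14,0x07,0x13,0x0a,0x09] = 03 03 22 22 75

D0: mem[0x17..0x1b] <- [97 64 e3 44 c5]
D1: mem[0x02..0x09] <- [de b1 c9 75 22 03 12 df]
D2: mem[0x12..0x18] <- [75 22 03 12 df d1 de]
D3: mem[0x09..0x0f] <- [75 22 03 12 df d1 de]
query mem[0x14]=0x03, mem[0x07]=0x03, mem[0x13]=0x22, mem[0x0a]=0x22, mem[0x09]=0x75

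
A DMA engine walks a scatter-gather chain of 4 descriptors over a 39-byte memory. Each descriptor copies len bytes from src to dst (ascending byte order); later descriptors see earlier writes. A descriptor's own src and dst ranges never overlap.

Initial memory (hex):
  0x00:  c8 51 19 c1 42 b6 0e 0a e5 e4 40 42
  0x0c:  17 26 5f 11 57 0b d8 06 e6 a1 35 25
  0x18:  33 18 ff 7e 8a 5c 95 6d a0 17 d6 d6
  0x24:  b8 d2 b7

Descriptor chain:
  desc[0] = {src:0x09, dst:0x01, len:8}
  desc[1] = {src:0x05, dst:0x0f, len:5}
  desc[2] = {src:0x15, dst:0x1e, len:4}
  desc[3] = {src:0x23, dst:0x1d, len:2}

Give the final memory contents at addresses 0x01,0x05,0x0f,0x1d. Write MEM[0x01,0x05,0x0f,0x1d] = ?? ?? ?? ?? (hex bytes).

MEM[0x01,0x05,0x0f,0x1d] = e4 26 26 d6

#0 dst[0x01+8] := {0xe4,0x40,0x42,0x17,0x26,0x5f,0x11,0x57}
#1 dst[0x0f+5] := {0x26,0x5f,0x11,0x57,0xe4}
#2 dst[0x1e+4] := {0xa1,0x35,0x25,0x33}
#3 dst[0x1d+2] := {0xd6,0xb8}
query mem[0x01]=0xe4, mem[0x05]=0x26, mem[0x0f]=0x26, mem[0x1d]=0xd6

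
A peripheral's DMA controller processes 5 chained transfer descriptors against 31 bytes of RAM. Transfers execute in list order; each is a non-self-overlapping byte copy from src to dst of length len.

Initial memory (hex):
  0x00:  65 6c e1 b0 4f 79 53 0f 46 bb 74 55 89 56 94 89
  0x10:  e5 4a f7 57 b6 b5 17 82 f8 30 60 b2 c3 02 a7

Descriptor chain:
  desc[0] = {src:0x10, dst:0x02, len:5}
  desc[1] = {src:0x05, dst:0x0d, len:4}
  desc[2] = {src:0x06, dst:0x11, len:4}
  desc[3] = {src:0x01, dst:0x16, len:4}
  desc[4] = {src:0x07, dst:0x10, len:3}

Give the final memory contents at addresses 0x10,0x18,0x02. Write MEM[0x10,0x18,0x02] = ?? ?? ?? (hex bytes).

#0 dst[0x02+5] := {0xe5,0x4a,0xf7,0x57,0xb6}
#1 dst[0x0d+4] := {0x57,0xb6,0x0f,0x46}
#2 dst[0x11+4] := {0xb6,0x0f,0x46,0xbb}
#3 dst[0x16+4] := {0x6c,0xe5,0x4a,0xf7}
#4 dst[0x10+3] := {0x0f,0x46,0xbb}
query mem[0x10]=0x0f, mem[0x18]=0x4a, mem[0x02]=0xe5

MEM[0x10,0x18,0x02] = 0f 4a e5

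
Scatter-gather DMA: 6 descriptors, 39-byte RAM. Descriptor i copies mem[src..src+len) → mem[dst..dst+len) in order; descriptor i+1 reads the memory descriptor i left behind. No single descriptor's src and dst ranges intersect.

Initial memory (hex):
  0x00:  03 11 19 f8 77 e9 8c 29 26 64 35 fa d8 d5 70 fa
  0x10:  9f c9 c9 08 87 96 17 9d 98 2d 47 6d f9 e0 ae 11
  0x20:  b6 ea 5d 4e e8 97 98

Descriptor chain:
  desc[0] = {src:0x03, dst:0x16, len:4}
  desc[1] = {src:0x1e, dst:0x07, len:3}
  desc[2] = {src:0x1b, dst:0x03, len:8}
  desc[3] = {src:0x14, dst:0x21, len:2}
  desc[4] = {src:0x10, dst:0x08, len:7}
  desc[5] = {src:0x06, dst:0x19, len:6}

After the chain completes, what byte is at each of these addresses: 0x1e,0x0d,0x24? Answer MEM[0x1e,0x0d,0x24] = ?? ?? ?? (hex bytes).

[0] 0x03->0x16 len=4 : f8 77 e9 8c
[1] 0x1e->0x07 len=3 : ae 11 b6
[2] 0x1b->0x03 len=8 : 6d f9 e0 ae 11 b6 ea 5d
[3] 0x14->0x21 len=2 : 87 96
[4] 0x10->0x08 len=7 : 9f c9 c9 08 87 96 f8
[5] 0x06->0x19 len=6 : ae 11 9f c9 c9 08
query mem[0x1e]=0x08, mem[0x0d]=0x96, mem[0x24]=0xe8

MEM[0x1e,0x0d,0x24] = 08 96 e8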